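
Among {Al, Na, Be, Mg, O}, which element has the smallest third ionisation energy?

Al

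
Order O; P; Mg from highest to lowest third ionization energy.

Mg, O, P

After 2 electrons have been removed, what remains? O²⁺ still has 4 valence electrons; P²⁺ still has 3 valence electrons; Mg²⁺ is the bare [Ne] core.
Pulling an electron out of a noble-gas core costs far more than removing a remaining valence electron, so Mg sits at the high end of IE_3.
Valence configurations: O²⁺ [He]2s²2p², P²⁺ [Ne]3s²3p¹.
Tabulated IE_3 (kJ/mol): O 5300, P 2914, Mg 7733.
So the third ionization energies run P < O < Mg.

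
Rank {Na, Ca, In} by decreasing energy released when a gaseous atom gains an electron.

Na, In, Ca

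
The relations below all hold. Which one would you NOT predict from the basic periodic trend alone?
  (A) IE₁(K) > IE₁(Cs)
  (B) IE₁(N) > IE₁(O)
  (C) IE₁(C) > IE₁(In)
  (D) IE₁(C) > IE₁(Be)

(B)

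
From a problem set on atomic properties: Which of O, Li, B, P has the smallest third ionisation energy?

P

The third ionization energy removes an electron from the +2 ion. For each element: O²⁺ still has 4 valence electrons; Li²⁺ is already 1 electron into the core; B²⁺ still has 1 valence electron; P²⁺ still has 3 valence electrons.
Breaking into a closed-shell core is much more expensive than removing a leftover valence electron — Li has the largest IE_3 here.
Valence configurations: O²⁺ [He]2s²2p², B²⁺ [He]2s¹, P²⁺ [Ne]3s²3p¹.
Tabulated IE_3 (kJ/mol): O 5300, Li 11815, B 3660, P 2914.
Hence IE_3: P < B < O < Li.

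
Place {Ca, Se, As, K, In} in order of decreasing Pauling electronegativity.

Smaller atoms with higher effective nuclear charge are more electronegative.
Neither a single period nor a single group — weigh both effects.
Ca > K: both are in period 4; the period trend gives Ca the larger value.
In > Ca: period and group pull opposite ways; the across-period shift dominates (1.78 vs 1.00).
As > In: both effects reinforce here, so As is clearly the higher of the two.
Se > As: both are in period 4; the period trend gives Se the larger value.
For reference (Pauling): K 0.82, Ca 1.00, As 2.18, Se 2.55, In 1.78.
So from highest to lowest: Se > As > In > Ca > K.

Se, As, In, Ca, K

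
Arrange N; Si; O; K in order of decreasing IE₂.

O > K > N > Si

The second ionization energy removes an electron from the +1 ion. For each element: N⁺ still has 4 valence electrons; Si⁺ still has 3 valence electrons; O⁺ still has 5 valence electrons; K⁺ is the bare [Ar] core.
Usually core removal costs more than valence removal, but here the competition is close: a tightly held n=2 valence electron can cost more to remove than an n=3 core electron, so the actual values have to decide it.
Valence configurations: N⁺ [He]2s²2p², Si⁺ [Ne]3s²3p¹, O⁺ [He]2s²2p³.
The numbers (kJ/mol): N 2856, Si 1577, O 3388, K 3052.
Putting it together, IE_2: Si < N < K < O.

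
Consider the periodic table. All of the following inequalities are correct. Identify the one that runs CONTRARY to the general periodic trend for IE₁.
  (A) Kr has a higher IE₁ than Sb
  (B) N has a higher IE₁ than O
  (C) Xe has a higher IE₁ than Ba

(B)

The general trend: IE₁ increases across a period and decreases down a group.
(A) Kr (period 4, group 18) vs Sb (period 5, group 15): the stated order agrees with the simple trend.
(B) N (period 2, group 15) vs O (period 2, group 16): the stated order contradicts the simple trend.
(C) Xe (period 5, group 18) vs Ba (period 6, group 2): the stated order agrees with the simple trend.
The exception is (B): pairing an electron in O's 2p⁴ costs repulsion energy, so O ionizes more easily than half-filled N (2p³).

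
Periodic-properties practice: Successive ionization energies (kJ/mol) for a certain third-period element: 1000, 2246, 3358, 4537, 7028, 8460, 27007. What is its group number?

Look for the largest jump between consecutive ionization energies: IE7/IE6 ≈ 3.2, far larger than any earlier ratio.
That jump marks the point where a core electron is being removed. So the atom has 6 valence electrons.
A main-group element with 6 valence electrons is in group 16.

Group 16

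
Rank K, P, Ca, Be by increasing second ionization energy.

Consider each +1 ion: K⁺ is the bare [Ar] core; P⁺ still has 4 valence electrons; Ca⁺ still has 1 valence electron; Be⁺ still has 1 valence electron.
Pulling an electron out of a noble-gas core costs far more than removing a remaining valence electron, so K sits at the high end of IE_2.
Valence configurations: P⁺ [Ne]3s²3p², Ca⁺ [Ar]4s¹, Be⁺ [He]2s¹.
Tabulated IE_2 (kJ/mol): K 3052, P 1907, Ca 1145, Be 1757.
Putting it together, IE_2: Ca < Be < P < K.

Ca < Be < P < K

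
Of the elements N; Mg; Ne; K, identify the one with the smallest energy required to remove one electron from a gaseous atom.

N is in period 2, group 15; Ne is in period 2, group 18; Mg is in period 3, group 2; K is in period 4, group 1.
First ionization energy rises across a period (greater Z_eff holds electrons more tightly) and falls down a group (valence electrons are farther from the nucleus).
Here both period and group differ, so the two effects have to be weighed against each other.
Mg > K: both effects reinforce here, so Mg is clearly the higher of the two.
N > Mg: both effects reinforce here, so N is clearly the higher of the two.
Ne > N: Ne lies to the right of N in period 2, so the across-period effect alone puts Ne higher.
Tabulated first ionization energy (kJ/mol): N 1402, Ne 2081, Mg 738, K 419.
The smallest energy required to remove one electron from a gaseous atom among these belongs to K.

K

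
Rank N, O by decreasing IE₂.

O > N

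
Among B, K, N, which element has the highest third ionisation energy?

N

Consider each +2 ion: B²⁺ still has 1 valence electron; K²⁺ is already 1 electron into the core; N²⁺ still has 3 valence electrons.
Usually core removal costs more than valence removal, but here the competition is close: a tightly held n=2 valence electron can cost more to remove than an n=3 core electron, so the actual values have to decide it.
Valence configurations: B²⁺ [He]2s¹, N²⁺ [He]2s²2p¹.
Tabulated IE_3 (kJ/mol): B 3660, K 4420, N 4578.
Overall IE_3 order: B < K < N.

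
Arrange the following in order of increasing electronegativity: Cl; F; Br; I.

I < Br < Cl < F

Electronegativity increases across a period and decreases down a group, tracking effective nuclear charge and atomic size.
All are in group 17, so electronegativity increases up the group.
So from lowest to highest: I < Br < Cl < F.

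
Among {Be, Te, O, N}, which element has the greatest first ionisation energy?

Removing the outermost electron gets harder across a period and easier down a group.
Here both period and group differ, so the two effects have to be weighed against each other.
Be > Te: period and group pull opposite ways; the down-group shift dominates (900 vs 869 kJ/mol).
O > Be: both are in period 2; the period trend gives O the larger value.
N > O: this pair runs against the simple trend — see the exception note.
Note the exception: N has a higher first ionization energy than O, contrary to the simple trend — pairing an electron in O's 2p⁴ costs repulsion energy, so O ionizes more easily than half-filled N (2p³).
Tabulated first ionization energy (kJ/mol): Be 900, N 1402, O 1314, Te 869.
The greatest first ionisation energy among these belongs to N.

N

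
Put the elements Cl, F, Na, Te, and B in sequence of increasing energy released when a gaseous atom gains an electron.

B, Na, Te, F, Cl

B is in period 2, group 13; F is in period 2, group 17; Na is in period 3, group 1; Cl is in period 3, group 17; Te is in period 5, group 16.
Adding an electron releases more energy for atoms nearer the top right (short of the noble gases).
These span different periods and groups, so the two trends combine.
Na > B: this pair runs against the simple trend — see the exception note.
Te > Na: period and group pull opposite ways; the across-period shift dominates (190 vs 53 kJ/mol).
F > Te: both effects reinforce here, so F is clearly the higher of the two.
Cl > F: this pair runs against the simple trend — see the exception note.
Note the exception: Na has a higher electron affinity than B, contrary to the simple trend — B's ns²np¹ configuration gives only a small electron affinity — the sparsely filled np subshell binds an added electron weakly.
Note the exception: Cl has a higher electron affinity than F, contrary to the simple trend — F's small 2p subshell makes the incoming electron feel strong e⁻–e⁻ repulsion, so Cl actually releases more energy on gaining an electron.
For reference (kJ/mol): B 27, F 328, Na 53, Cl 349, Te 190.
So from lowest to highest: B < Na < Te < F < Cl.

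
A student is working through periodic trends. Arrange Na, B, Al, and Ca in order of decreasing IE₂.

IE_2 is the cost of taking one more electron from the +1 cation: Na⁺ is the bare [Ne] core; B⁺ still has 2 valence electrons; Al⁺ still has 2 valence electrons; Ca⁺ still has 1 valence electron.
Core electrons are held far more tightly than valence electrons, so Na tops the IE_2 order.
Valence configurations: B⁺ [He]2s², Al⁺ [Ne]3s², Ca⁺ [Ar]4s¹.
Tabulated IE_2 (kJ/mol): Na 4562, B 2427, Al 1817, Ca 1145.
Hence IE_2: Ca < Al < B < Na.

Na, B, Al, Ca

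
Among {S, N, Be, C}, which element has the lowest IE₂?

Be

The second ionization energy removes an electron from the +1 ion. For each element: S⁺ still has 5 valence electrons; N⁺ still has 4 valence electrons; Be⁺ still has 1 valence electron; C⁺ still has 3 valence electrons.
All are still removing valence electrons, so compare the +1 ions as you would atoms: IE_2 generally rises across a period (higher Z_eff) and falls down a group (larger shell), subject to the usual subshell exceptions.
Valence configurations: S⁺ [Ne]3s²3p³, N⁺ [He]2s²2p², Be⁺ [He]2s¹, C⁺ [He]2s²2p¹.
Tabulated IE_2 (kJ/mol): S 2252, N 2856, Be 1757, C 2353.
Overall IE_2 order: Be < S < C < N.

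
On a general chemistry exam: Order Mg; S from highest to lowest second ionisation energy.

S, Mg

After 1 electron has been removed, what remains? Mg⁺ still has 1 valence electron; S⁺ still has 5 valence electrons.
All are still removing valence electrons, so compare the +1 ions as you would atoms: IE_2 generally rises across a period (higher Z_eff) and falls down a group (larger shell), subject to the usual subshell exceptions.
Valence configurations: Mg⁺ [Ne]3s¹, S⁺ [Ne]3s²3p³.
The numbers (kJ/mol): Mg 1451, S 2252.
So the second ionization energies run Mg < S.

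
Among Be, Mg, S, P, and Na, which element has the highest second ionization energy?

Consider each +1 ion: Be⁺ still has 1 valence electron; Mg⁺ still has 1 valence electron; S⁺ still has 5 valence electrons; P⁺ still has 4 valence electrons; Na⁺ is the bare [Ne] core.
Core electrons are held far more tightly than valence electrons, so Na tops the IE_2 order.
Valence configurations: Be⁺ [He]2s¹, Mg⁺ [Ne]3s¹, S⁺ [Ne]3s²3p³, P⁺ [Ne]3s²3p².
The numbers (kJ/mol): Be 1757, Mg 1451, S 2252, P 1907, Na 4562.
Overall IE_2 order: Mg < Be < P < S < Na.

Na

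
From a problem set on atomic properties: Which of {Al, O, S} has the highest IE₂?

After 1 electron has been removed, what remains? Al⁺ still has 2 valence electrons; O⁺ still has 5 valence electrons; S⁺ still has 5 valence electrons.
All are still removing valence electrons, so compare the +1 ions as you would atoms: IE_2 generally rises across a period (higher Z_eff) and falls down a group (larger shell), subject to the usual subshell exceptions.
Valence configurations: Al⁺ [Ne]3s², O⁺ [He]2s²2p³, S⁺ [Ne]3s²3p³.
Approximate IE_2 values (kJ/mol): Al 1817, O 3388, S 2252.
Hence IE_2: Al < S < O.

O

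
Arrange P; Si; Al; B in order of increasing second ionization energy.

After 1 electron has been removed, what remains? P⁺ still has 4 valence electrons; Si⁺ still has 3 valence electrons; Al⁺ still has 2 valence electrons; B⁺ still has 2 valence electrons.
All are still removing valence electrons, so compare the +1 ions as you would atoms: IE_2 generally rises across a period (higher Z_eff) and falls down a group (larger shell), subject to the usual subshell exceptions.
Valence configurations: P⁺ [Ne]3s²3p², Si⁺ [Ne]3s²3p¹, Al⁺ [Ne]3s², B⁺ [He]2s².
Si⁺ loses a lone 3p electron whereas Al⁺ must break into a filled 3s² pair, so IE_2(Al) > IE_2(Si) even though Si has the higher nuclear charge.
Approximate IE_2 values (kJ/mol): P 1907, Si 1577, Al 1817, B 2427.
So the second ionization energies run Si < Al < P < B.

Si, Al, P, B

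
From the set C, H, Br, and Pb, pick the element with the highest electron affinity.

Br

H is in period 1, group 1; C is in period 2, group 14; Br is in period 4, group 17; Pb is in period 6, group 14.
Atoms with high Z_eff and room in the valence shell (especially the halogens) have the most exothermic electron affinities.
Neither a single period nor a single group — weigh both effects.
H > Pb: the two effects oppose for this pair; the down-group effect wins (73 vs 35 kJ/mol).
C > H: period and group pull opposite ways; the across-period shift dominates (122 vs 73 kJ/mol).
Br > C: the two effects oppose for this pair; the across-period effect wins (325 vs 122 kJ/mol).
For reference (kJ/mol): H 73, C 122, Br 325, Pb 35.
The highest electron affinity among these belongs to Br.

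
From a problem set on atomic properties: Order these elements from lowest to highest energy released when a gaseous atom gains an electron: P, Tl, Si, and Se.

Si is in period 3, group 14; P is in period 3, group 15; Se is in period 4, group 16; Tl is in period 6, group 13.
EA tends to increase across a period and decrease down a group, though the pattern is less regular than for IE or radius.
These span different periods and groups, so the two trends combine.
P > Tl: relative to Tl, both the across-period and down-group shifts push P's electron affinity up.
Si > P: this pair runs against the simple trend — see the exception note.
Se > Si: the two effects oppose for this pair; the across-period effect wins (195 vs 134 kJ/mol).
Note the exception: Si has a higher electron affinity than P, contrary to the simple trend — adding an electron to P's half-filled 3p³ is unfavourable, so Si (3p²) has the more exothermic EA.
For reference (kJ/mol): Si 134, P 72, Se 195, Tl 19.
So from lowest to highest: Tl < P < Si < Se.

Tl < P < Si < Se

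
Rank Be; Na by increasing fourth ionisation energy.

Na, Be

After 3 electrons have been removed, what remains? Be³⁺ is already 1 electron into the core; Na³⁺ is already 2 electrons into the core.
All of these are removing an electron from a noble-gas core or deeper; the smaller core (lower principal quantum number) is held far more tightly, and within a period the higher nuclear charge binds the same core more tightly.
The numbers (kJ/mol): Be 21007, Na 9543.
Overall IE_4 order: Na < Be.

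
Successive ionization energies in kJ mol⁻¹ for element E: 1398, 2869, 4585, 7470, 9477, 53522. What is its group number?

Look for the largest jump between consecutive ionization energies: IE6/IE5 ≈ 5.6, far larger than any earlier ratio.
That jump marks the point where a core electron is being removed. So the atom has 5 valence electrons.
A main-group element with 5 valence electrons is in group 15.

Group 15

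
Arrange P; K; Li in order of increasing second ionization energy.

IE_2 is the cost of taking one more electron from the +1 cation: P⁺ still has 4 valence electrons; K⁺ is the bare [Ar] core; Li⁺ is the bare [He] core.
Pulling an electron out of a noble-gas core costs far more than removing a remaining valence electron, so K and Li sit at the high end of IE_2.
Approximate IE_2 values (kJ/mol): P 1907, K 3052, Li 7298.
Overall IE_2 order: P < K < Li.

P < K < Li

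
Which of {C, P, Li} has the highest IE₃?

Li

The third ionization energy removes an electron from the +2 ion. For each element: C²⁺ still has 2 valence electrons; P²⁺ still has 3 valence electrons; Li²⁺ is already 1 electron into the core.
Breaking into a closed-shell core is much more expensive than removing a leftover valence electron — Li has the largest IE_3 here.
Valence configurations: C²⁺ [He]2s², P²⁺ [Ne]3s²3p¹.
Approximate IE_3 values (kJ/mol): C 4620, P 2914, Li 11815.
Overall IE_3 order: P < C < Li.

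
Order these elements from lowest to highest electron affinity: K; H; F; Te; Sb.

K, H, Sb, Te, F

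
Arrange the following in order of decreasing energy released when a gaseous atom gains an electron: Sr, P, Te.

P is in period 3, group 15; Sr is in period 5, group 2; Te is in period 5, group 16.
Adding an electron releases more energy for atoms nearer the top right (short of the noble gases).
These span different periods and groups, so the two trends combine.
P > Sr: relative to Sr, both the across-period and down-group shifts push P's electron affinity up.
Te > P: period and group pull opposite ways; the across-period shift dominates (190 vs 72 kJ/mol).
For reference (kJ/mol): P 72, Sr 5, Te 190.
So from highest to lowest: Te > P > Sr.

Te, P, Sr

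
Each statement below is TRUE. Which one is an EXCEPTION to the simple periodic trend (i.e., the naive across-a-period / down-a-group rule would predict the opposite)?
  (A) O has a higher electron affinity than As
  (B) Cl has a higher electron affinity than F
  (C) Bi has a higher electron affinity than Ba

The general trend: electron affinity increases across a period and decreases down a group.
(A) O (period 2, group 16) vs As (period 4, group 15): the stated order agrees with the simple trend.
(B) Cl (period 3, group 17) vs F (period 2, group 17): the stated order contradicts the simple trend.
(C) Bi (period 6, group 15) vs Ba (period 6, group 2): the stated order agrees with the simple trend.
The exception is (B): F's small 2p subshell makes the incoming electron feel strong e⁻–e⁻ repulsion, so Cl actually releases more energy on gaining an electron.

(B)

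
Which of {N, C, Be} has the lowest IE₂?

Be

Consider each +1 ion: N⁺ still has 4 valence electrons; C⁺ still has 3 valence electrons; Be⁺ still has 1 valence electron.
All are still removing valence electrons, so compare the +1 ions as you would atoms: IE_2 generally rises across a period (higher Z_eff) and falls down a group (larger shell), subject to the usual subshell exceptions.
Valence configurations: N⁺ [He]2s²2p², C⁺ [He]2s²2p¹, Be⁺ [He]2s¹.
Tabulated IE_2 (kJ/mol): N 2856, C 2353, Be 1757.
So the second ionization energies run Be < C < N.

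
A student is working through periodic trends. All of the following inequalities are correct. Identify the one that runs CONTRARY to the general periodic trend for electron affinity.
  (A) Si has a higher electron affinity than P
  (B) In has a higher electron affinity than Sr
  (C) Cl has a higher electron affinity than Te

(A)

The general trend: electron affinity increases across a period and decreases down a group.
(A) Si (period 3, group 14) vs P (period 3, group 15): the stated order contradicts the simple trend.
(B) In (period 5, group 13) vs Sr (period 5, group 2): the stated order agrees with the simple trend.
(C) Cl (period 3, group 17) vs Te (period 5, group 16): the stated order agrees with the simple trend.
The exception is (A): adding an electron to P's half-filled 3p³ is unfavourable, so Si (3p²) has the more exothermic EA.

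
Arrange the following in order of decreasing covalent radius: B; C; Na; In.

Radius decreases left→right (rising Z_eff, same n) and increases top→bottom (higher n).
Neither a single period nor a single group — weigh both effects.
B > C: B lies to the left of C in period 2, so the across-period effect alone puts B larger.
In > B: they share group 13; the group trend gives In the larger value.
Na > In: the two effects oppose for this pair; the across-period effect wins (155 vs 142 pm).
Approximate values (pm): B 85, C 75, Na 155, In 142.
So from largest to smallest: Na > In > B > C.

Na, In, B, C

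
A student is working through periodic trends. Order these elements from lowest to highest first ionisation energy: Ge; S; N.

N is in period 2, group 15; S is in period 3, group 16; Ge is in period 4, group 14.
First ionization energy rises across a period (greater Z_eff holds electrons more tightly) and falls down a group (valence electrons are farther from the nucleus).
Neither a single period nor a single group — weigh both effects.
S > Ge: relative to Ge, both the across-period and down-group shifts push S's first ionization energy up.
N > S: period and group pull opposite ways; the down-group shift dominates (1402 vs 1000 kJ/mol).
Tabulated first ionization energy (kJ/mol): N 1402, S 1000, Ge 762.
So from lowest to highest: Ge < S < N.

Ge, S, N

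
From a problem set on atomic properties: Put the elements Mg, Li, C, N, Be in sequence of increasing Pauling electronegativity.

Li < Mg < Be < C < N

Li is in period 2, group 1; Be is in period 2, group 2; C is in period 2, group 14; N is in period 2, group 15; Mg is in period 3, group 2.
Electronegativity increases across a period and decreases down a group, tracking effective nuclear charge and atomic size.
Here both period and group differ, so the two effects have to be weighed against each other.
Mg > Li: period and group pull opposite ways; the across-period shift dominates (1.31 vs 0.98).
Be > Mg: Be sits above Mg in group 2, so the down-group effect alone puts Be higher.
C > Be: C lies to the right of Be in period 2, so the across-period effect alone puts C higher.
N > C: both are in period 2; the period trend gives N the larger value.
For reference (Pauling): Li 0.98, Be 1.57, C 2.55, N 3.04, Mg 1.31.
So from lowest to highest: Li < Mg < Be < C < N.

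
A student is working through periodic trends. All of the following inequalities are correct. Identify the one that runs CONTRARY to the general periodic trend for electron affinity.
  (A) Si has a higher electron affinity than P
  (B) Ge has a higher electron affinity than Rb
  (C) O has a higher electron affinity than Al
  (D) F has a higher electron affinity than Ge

The general trend: electron affinity increases across a period and decreases down a group.
(A) Si (period 3, group 14) vs P (period 3, group 15): the stated order contradicts the simple trend.
(B) Ge (period 4, group 14) vs Rb (period 5, group 1): the stated order agrees with the simple trend.
(C) O (period 2, group 16) vs Al (period 3, group 13): the stated order agrees with the simple trend.
(D) F (period 2, group 17) vs Ge (period 4, group 14): the stated order agrees with the simple trend.
The exception is (A): adding an electron to P's half-filled 3p³ is unfavourable, so Si (3p²) has the more exothermic EA.

(A)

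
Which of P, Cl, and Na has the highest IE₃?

Consider each +2 ion: P²⁺ still has 3 valence electrons; Cl²⁺ still has 5 valence electrons; Na²⁺ is already 1 electron into the core.
Breaking into a closed-shell core is much more expensive than removing a leftover valence electron — Na has the largest IE_3 here.
Valence configurations: P²⁺ [Ne]3s²3p¹, Cl²⁺ [Ne]3s²3p³.
Approximate IE_3 values (kJ/mol): P 2914, Cl 3822, Na 6910.
Putting it together, IE_3: P < Cl < Na.

Na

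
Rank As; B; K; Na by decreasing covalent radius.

K > Na > As > B

Radius decreases left→right (rising Z_eff, same n) and increases top→bottom (higher n).
Here both period and group differ, so the two effects have to be weighed against each other.
As > B: the two effects oppose for this pair; the down-group effect wins (121 vs 85 pm).
Na > As: period and group pull opposite ways; the across-period shift dominates (155 vs 121 pm).
K > Na: they share group 1; the group trend gives K the larger value.
For reference (pm): B 85, Na 155, K 196, As 121.
So from largest to smallest: K > Na > As > B.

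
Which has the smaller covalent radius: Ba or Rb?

Ba

Rb is in period 5, group 1; Ba is in period 6, group 2.
Across a period the added protons contract the valence shell; down a group each new principal shell makes the atom larger.
A diagonal step moves right (one effect) and down (the opposite effect) at once.
Rb > Ba: the two effects oppose for this pair; the across-period effect wins (210 vs 196 pm).
For reference (pm): Rb 210, Ba 196.
So Ba has the smaller covalent radius (Ba < Rb).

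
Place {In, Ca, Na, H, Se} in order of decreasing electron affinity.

H is in period 1, group 1; Na is in period 3, group 1; Ca is in period 4, group 2; Se is in period 4, group 16; In is in period 5, group 13.
Adding an electron releases more energy for atoms nearer the top right (short of the noble gases).
Here both period and group differ, so the two effects have to be weighed against each other.
In > Ca: period and group pull opposite ways; the across-period shift dominates (29 vs 2 kJ/mol).
Na > In: period and group pull opposite ways; the down-group shift dominates (53 vs 29 kJ/mol).
H > Na: H sits above Na in group 1, so the down-group effect alone puts H higher.
Se > H: the two effects oppose for this pair; the across-period effect wins (195 vs 73 kJ/mol).
Tabulated electron affinity (kJ/mol): H 73, Na 53, Ca 2, Se 195, In 29.
So from highest to lowest: Se > H > Na > In > Ca.

Se, H, Na, In, Ca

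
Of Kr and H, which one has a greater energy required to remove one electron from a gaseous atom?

Kr

H is in period 1, group 1; Kr is in period 4, group 18.
Removing the outermost electron gets harder across a period and easier down a group.
Neither a single period nor a single group — weigh both effects.
Kr > H: the two effects oppose for this pair; the across-period effect wins (1351 vs 1312 kJ/mol).
For reference (kJ/mol): H 1312, Kr 1351.
So Kr has the greater energy required to remove one electron from a gaseous atom (Kr > H).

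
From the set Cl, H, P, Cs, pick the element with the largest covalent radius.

H is in period 1, group 1; P is in period 3, group 15; Cl is in period 3, group 17; Cs is in period 6, group 1.
Atomic radius shrinks across a period as nuclear charge pulls the same shell inward, and grows down a group as new shells are added.
Here both period and group differ, so the two effects have to be weighed against each other.
Cl > H: the two effects oppose for this pair; the down-group effect wins (99 vs 32 pm).
P > Cl: both are in period 3; the period trend gives P the larger value.
Cs > P: relative to P, both the across-period and down-group shifts push Cs's atomic radius up.
For reference (pm): H 32, P 111, Cl 99, Cs 232.
The largest covalent radius among these belongs to Cs.

Cs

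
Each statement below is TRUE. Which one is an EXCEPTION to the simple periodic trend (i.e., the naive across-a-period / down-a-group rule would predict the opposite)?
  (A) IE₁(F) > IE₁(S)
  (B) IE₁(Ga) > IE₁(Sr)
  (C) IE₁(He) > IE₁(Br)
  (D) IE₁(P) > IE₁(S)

The general trend: IE₁ increases across a period and decreases down a group.
(A) F (period 2, group 17) vs S (period 3, group 16): the stated order agrees with the simple trend.
(B) Ga (period 4, group 13) vs Sr (period 5, group 2): the stated order agrees with the simple trend.
(C) He (period 1, group 18) vs Br (period 4, group 17): the stated order agrees with the simple trend.
(D) P (period 3, group 15) vs S (period 3, group 16): the stated order contradicts the simple trend.
The exception is (D): S (3p⁴) ionizes more easily than half-filled P (3p³) because the paired 3p electron in S is pushed out by e⁻–e⁻ repulsion.

(D)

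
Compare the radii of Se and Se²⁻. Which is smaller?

Se

Forming Se²⁻ adds 2 electrons to Se. More electron–electron repulsion in the same shell, with unchanged nuclear charge, lets the cloud expand.
An anion is larger than its parent atom: Se²⁻ > Se.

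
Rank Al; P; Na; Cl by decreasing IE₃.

Na > Cl > P > Al

Consider each +2 ion: Al²⁺ still has 1 valence electron; P²⁺ still has 3 valence electrons; Na²⁺ is already 1 electron into the core; Cl²⁺ still has 5 valence electrons.
Breaking into a closed-shell core is much more expensive than removing a leftover valence electron — Na has the largest IE_3 here.
Valence configurations: Al²⁺ [Ne]3s¹, P²⁺ [Ne]3s²3p¹, Cl²⁺ [Ne]3s²3p³.
Tabulated IE_3 (kJ/mol): Al 2745, P 2914, Na 6910, Cl 3822.
Overall IE_3 order: Al < P < Cl < Na.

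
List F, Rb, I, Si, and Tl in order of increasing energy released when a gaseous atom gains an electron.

Tl < Rb < Si < I < F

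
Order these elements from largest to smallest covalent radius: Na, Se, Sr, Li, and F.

Li is in period 2, group 1; F is in period 2, group 17; Na is in period 3, group 1; Se is in period 4, group 16; Sr is in period 5, group 2.
Radius decreases left→right (rising Z_eff, same n) and increases top→bottom (higher n).
Neither a single period nor a single group — weigh both effects.
Se > F: both effects reinforce here, so Se is clearly the larger of the two.
Li > Se: period and group pull opposite ways; the across-period shift dominates (133 vs 116 pm).
Na > Li: Na sits below Li in group 1, so the down-group effect alone puts Na larger.
Sr > Na: period and group pull opposite ways; the down-group shift dominates (185 vs 155 pm).
For reference (pm): Li 133, F 64, Na 155, Se 116, Sr 185.
So from largest to smallest: Sr > Na > Li > Se > F.

Sr > Na > Li > Se > F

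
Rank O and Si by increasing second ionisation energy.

Si, O

The second ionization energy removes an electron from the +1 ion. For each element: O⁺ still has 5 valence electrons; Si⁺ still has 3 valence electrons.
All are still removing valence electrons, so compare the +1 ions as you would atoms: IE_2 generally rises across a period (higher Z_eff) and falls down a group (larger shell), subject to the usual subshell exceptions.
Valence configurations: O⁺ [He]2s²2p³, Si⁺ [Ne]3s²3p¹.
Tabulated IE_2 (kJ/mol): O 3388, Si 1577.
So the second ionization energies run Si < O.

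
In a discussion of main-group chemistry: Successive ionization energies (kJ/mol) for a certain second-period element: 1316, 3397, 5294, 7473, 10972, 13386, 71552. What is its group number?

Look for the largest jump between consecutive ionization energies: IE7/IE6 ≈ 5.3, far larger than any earlier ratio.
That jump marks the point where a core electron is being removed. So the atom has 6 valence electrons.
A main-group element with 6 valence electrons is in group 16.

Group 16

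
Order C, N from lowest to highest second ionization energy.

C, N

IE_2 is the cost of taking one more electron from the +1 cation: C⁺ still has 3 valence electrons; N⁺ still has 4 valence electrons.
All are still removing valence electrons, so compare the +1 ions as you would atoms: IE_2 generally rises across a period (higher Z_eff) and falls down a group (larger shell), subject to the usual subshell exceptions.
Valence configurations: C⁺ [He]2s²2p¹, N⁺ [He]2s²2p².
Approximate IE_2 values (kJ/mol): C 2353, N 2856.
So the second ionization energies run C < N.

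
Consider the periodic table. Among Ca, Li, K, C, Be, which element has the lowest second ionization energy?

IE_2 is the cost of taking one more electron from the +1 cation: Ca⁺ still has 1 valence electron; Li⁺ is the bare [He] core; K⁺ is the bare [Ar] core; C⁺ still has 3 valence electrons; Be⁺ still has 1 valence electron.
Breaking into a closed-shell core is much more expensive than removing a leftover valence electron — K and Li have the largest IE_2 here.
Valence configurations: Ca⁺ [Ar]4s¹, C⁺ [He]2s²2p¹, Be⁺ [He]2s¹.
Approximate IE_2 values (kJ/mol): Ca 1145, Li 7298, K 3052, C 2353, Be 1757.
Hence IE_2: Ca < Be < C < K < Li.

Ca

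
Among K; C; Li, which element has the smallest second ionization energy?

C

Consider each +1 ion: K⁺ is the bare [Ar] core; C⁺ still has 3 valence electrons; Li⁺ is the bare [He] core.
Pulling an electron out of a noble-gas core costs far more than removing a remaining valence electron, so K and Li sit at the high end of IE_2.
The numbers (kJ/mol): K 3052, C 2353, Li 7298.
Hence IE_2: C < K < Li.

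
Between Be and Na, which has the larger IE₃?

Be

The third ionization energy removes an electron from the +2 ion. For each element: Be²⁺ is the bare [He] core; Na²⁺ is already 1 electron into the core.
All of these are removing an electron from a noble-gas core or deeper; the smaller core (lower principal quantum number) is held far more tightly, and within a period the higher nuclear charge binds the same core more tightly.
The numbers (kJ/mol): Be 14849, Na 6910.
Hence IE_3: Na < Be.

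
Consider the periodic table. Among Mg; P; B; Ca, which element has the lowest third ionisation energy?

IE_3 is the cost of taking one more electron from the +2 cation: Mg²⁺ is the bare [Ne] core; P²⁺ still has 3 valence electrons; B²⁺ still has 1 valence electron; Ca²⁺ is the bare [Ar] core.
Breaking into a closed-shell core is much more expensive than removing a leftover valence electron — Ca and Mg have the largest IE_3 here.
Valence configurations: P²⁺ [Ne]3s²3p¹, B²⁺ [He]2s¹.
Approximate IE_3 values (kJ/mol): Mg 7733, P 2914, B 3660, Ca 4912.
So the third ionization energies run P < B < Ca < Mg.

P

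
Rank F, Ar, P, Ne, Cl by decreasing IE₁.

Ne > F > Ar > Cl > P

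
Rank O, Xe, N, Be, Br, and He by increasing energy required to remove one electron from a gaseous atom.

Be, Br, Xe, O, N, He

He is in period 1, group 18; Be is in period 2, group 2; N is in period 2, group 15; O is in period 2, group 16; Br is in period 4, group 17; Xe is in period 5, group 18.
IE₁ increases left→right with effective nuclear charge and decreases top→bottom as the valence shell moves farther out.
Here both period and group differ, so the two effects have to be weighed against each other.
Br > Be: the two effects oppose for this pair; the across-period effect wins (1140 vs 900 kJ/mol).
Xe > Br: the two effects oppose for this pair; the across-period effect wins (1170 vs 1140 kJ/mol).
O > Xe: the two effects oppose for this pair; the down-group effect wins (1314 vs 1170 kJ/mol).
N > O: this pair runs against the simple trend — see the exception note.
He > N: relative to N, both the across-period and down-group shifts push He's first ionization energy up.
Note the exception: N has a higher first ionization energy than O, contrary to the simple trend — pairing an electron in O's 2p⁴ costs repulsion energy, so O ionizes more easily than half-filled N (2p³).
Approximate values (kJ/mol): He 2372, Be 900, N 1402, O 1314, Br 1140, Xe 1170.
So from lowest to highest: Be < Br < Xe < O < N < He.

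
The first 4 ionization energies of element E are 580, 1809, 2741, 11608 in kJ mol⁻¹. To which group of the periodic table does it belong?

Group 13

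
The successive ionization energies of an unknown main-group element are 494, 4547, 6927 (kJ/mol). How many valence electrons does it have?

1

Look for the largest jump between consecutive ionization energies: IE2/IE1 ≈ 9.2, far larger than any earlier ratio.
That jump marks the point where a core electron is being removed. So the atom has 1 valence electron.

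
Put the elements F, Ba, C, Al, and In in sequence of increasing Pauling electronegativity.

Ba, Al, In, C, F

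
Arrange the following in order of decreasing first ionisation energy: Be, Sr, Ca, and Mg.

Be is in period 2, group 2; Mg is in period 3, group 2; Ca is in period 4, group 2; Sr is in period 5, group 2.
First ionization energy rises across a period (greater Z_eff holds electrons more tightly) and falls down a group (valence electrons are farther from the nucleus).
All are in group 2, so first ionization energy increases up the group.
So from highest to lowest: Be > Mg > Ca > Sr.

Be > Mg > Ca > Sr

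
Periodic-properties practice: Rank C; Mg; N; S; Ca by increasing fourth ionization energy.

IE_4 is the cost of taking one more electron from the +3 cation: C³⁺ still has 1 valence electron; Mg³⁺ is already 1 electron into the core; N³⁺ still has 2 valence electrons; S³⁺ still has 3 valence electrons; Ca³⁺ is already 1 electron into the core.
Usually core removal costs more than valence removal, but here the competition is close: a tightly held n=2 valence electron can cost more to remove than an n=3 core electron, so the actual values have to decide it.
Valence configurations: C³⁺ [He]2s¹, N³⁺ [He]2s², S³⁺ [Ne]3s²3p¹.
The numbers (kJ/mol): C 6223, Mg 10543, N 7475, S 4556, Ca 6491.
Putting it together, IE_4: S < C < Ca < N < Mg.

S < C < Ca < N < Mg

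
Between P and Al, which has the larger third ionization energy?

P

The third ionization energy removes an electron from the +2 ion. For each element: P²⁺ still has 3 valence electrons; Al²⁺ still has 1 valence electron.
All are still removing valence electrons, so compare the +2 ions as you would atoms: IE_3 generally rises across a period (higher Z_eff) and falls down a group (larger shell), subject to the usual subshell exceptions.
Valence configurations: P²⁺ [Ne]3s²3p¹, Al²⁺ [Ne]3s¹.
The numbers (kJ/mol): P 2914, Al 2745.
So the third ionization energies run Al < P.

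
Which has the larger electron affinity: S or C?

C is in period 2, group 14; S is in period 3, group 16.
EA tends to increase across a period and decrease down a group, though the pattern is less regular than for IE or radius.
Neither a single period nor a single group — weigh both effects.
S > C: period and group pull opposite ways; the across-period shift dominates (200 vs 122 kJ/mol).
Tabulated electron affinity (kJ/mol): C 122, S 200.
So S has the larger electron affinity (S > C).

S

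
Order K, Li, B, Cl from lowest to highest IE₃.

After 2 electrons have been removed, what remains? K²⁺ is already 1 electron into the core; Li²⁺ is already 1 electron into the core; B²⁺ still has 1 valence electron; Cl²⁺ still has 5 valence electrons.
Breaking into a closed-shell core is much more expensive than removing a leftover valence electron — K and Li have the largest IE_3 here.
Valence configurations: B²⁺ [He]2s¹, Cl²⁺ [Ne]3s²3p³.
Tabulated IE_3 (kJ/mol): K 4420, Li 11815, B 3660, Cl 3822.
So the third ionization energies run B < Cl < K < Li.

B < Cl < K < Li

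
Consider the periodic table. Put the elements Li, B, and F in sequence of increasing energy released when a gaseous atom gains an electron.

B < Li < F

Li is in period 2, group 1; B is in period 2, group 13; F is in period 2, group 17.
Electron affinity generally becomes more exothermic across a period toward the halogens and less exothermic down a group.
All lie in period 2; the across-period trend (electron affinity increases left to right) applies, with the exception below.
Note the exception: Li has a higher electron affinity than B, contrary to the simple trend — B's ns²np¹ configuration gives only a small electron affinity — the sparsely filled np subshell binds an added electron weakly.
Approximate values (kJ/mol): Li 60, B 27, F 328.
So from lowest to highest: B < Li < F.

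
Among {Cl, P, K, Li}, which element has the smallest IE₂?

After 1 electron has been removed, what remains? Cl⁺ still has 6 valence electrons; P⁺ still has 4 valence electrons; K⁺ is the bare [Ar] core; Li⁺ is the bare [He] core.
Core electrons are held far more tightly than valence electrons, so K and Li top the IE_2 order.
Valence configurations: Cl⁺ [Ne]3s²3p⁴, P⁺ [Ne]3s²3p².
Tabulated IE_2 (kJ/mol): Cl 2298, P 1907, K 3052, Li 7298.
So the second ionization energies run P < Cl < K < Li.

P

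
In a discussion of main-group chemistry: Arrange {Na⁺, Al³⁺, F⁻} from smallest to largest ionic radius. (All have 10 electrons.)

All of these have 10 electrons, so size is governed by nuclear charge alone: the more protons, the stronger the pull on the same electron cloud, and the smaller the ion.
Nuclear charges: Al³⁺ (Z=13), Na⁺ (Z=11), F⁻ (Z=9).
Smallest to largest: Al³⁺ < Na⁺ < F⁻.

Al³⁺, Na⁺, F⁻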